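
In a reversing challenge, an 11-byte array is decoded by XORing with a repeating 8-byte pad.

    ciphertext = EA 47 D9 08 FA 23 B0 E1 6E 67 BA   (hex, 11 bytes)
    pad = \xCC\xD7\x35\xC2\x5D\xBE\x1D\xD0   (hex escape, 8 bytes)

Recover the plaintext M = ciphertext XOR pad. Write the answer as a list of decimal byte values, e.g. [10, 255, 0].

The 8-byte key repeats, so the effective keystream is cc d7 35 c2 5d be 1d d0 cc d7 35.
byte 0: ea XOR cc = 26
byte 1: 47 XOR d7 = 90
byte 2: d9 XOR 35 = ec
byte 3: 08 XOR c2 = ca
byte 4: fa XOR 5d = a7
byte 5: 23 XOR be = 9d
byte 6: b0 XOR 1d = ad
byte 7: e1 XOR d0 = 31
byte 8: 6e XOR cc = a2
byte 9: 67 XOR d7 = b0
byte 10: ba XOR 35 = 8f

[38, 144, 236, 202, 167, 157, 173, 49, 162, 176, 143]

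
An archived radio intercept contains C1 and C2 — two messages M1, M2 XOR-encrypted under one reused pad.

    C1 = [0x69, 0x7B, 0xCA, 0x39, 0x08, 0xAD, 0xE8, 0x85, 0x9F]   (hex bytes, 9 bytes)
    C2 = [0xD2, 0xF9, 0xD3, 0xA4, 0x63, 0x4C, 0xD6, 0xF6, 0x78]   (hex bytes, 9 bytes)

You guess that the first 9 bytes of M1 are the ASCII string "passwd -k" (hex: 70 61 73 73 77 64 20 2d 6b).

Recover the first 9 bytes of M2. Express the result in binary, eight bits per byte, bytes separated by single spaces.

11001011 11100011 01101010 11101110 00011100 10000101 00011110 01011110 10001100

First, C1 ⊕ C2 = (M1 ⊕ K) ⊕ (M2 ⊕ K) = M1 ⊕ M2, so the key drops out. Then M2 = (M1 ⊕ M2) ⊕ M1 over the first 9 bytes.
byte 0: (69 ⊕ d2) ⊕ 70 = bb ⊕ 70 = cb
byte 1: (7b ⊕ f9) ⊕ 61 = 82 ⊕ 61 = e3
byte 2: (ca ⊕ d3) ⊕ 73 = 19 ⊕ 73 = 6a
byte 3: (39 ⊕ a4) ⊕ 73 = 9d ⊕ 73 = ee
byte 4: (08 ⊕ 63) ⊕ 77 = 6b ⊕ 77 = 1c
byte 5: (ad ⊕ 4c) ⊕ 64 = e1 ⊕ 64 = 85
byte 6: (e8 ⊕ d6) ⊕ 20 = 3e ⊕ 20 = 1e
byte 7: (85 ⊕ f6) ⊕ 2d = 73 ⊕ 2d = 5e
byte 8: (9f ⊕ 78) ⊕ 6b = e7 ⊕ 6b = 8c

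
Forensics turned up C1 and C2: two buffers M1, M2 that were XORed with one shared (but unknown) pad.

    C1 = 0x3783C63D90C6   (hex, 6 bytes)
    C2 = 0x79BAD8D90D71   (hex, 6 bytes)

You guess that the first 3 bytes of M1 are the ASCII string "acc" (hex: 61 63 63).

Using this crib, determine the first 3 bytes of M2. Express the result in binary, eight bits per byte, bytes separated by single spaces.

00101111 01011010 01111101

First, C1 ⊕ C2 = (M1 ⊕ K) ⊕ (M2 ⊕ K) = M1 ⊕ M2, so the key drops out. Then M2 = (M1 ⊕ M2) ⊕ M1 over the first 3 bytes.
byte 0: (37 ⊕ 79) ⊕ 61 = 4e ⊕ 61 = 2f
byte 1: (83 ⊕ ba) ⊕ 63 = 39 ⊕ 63 = 5a
byte 2: (c6 ⊕ d8) ⊕ 63 = 1e ⊕ 63 = 7d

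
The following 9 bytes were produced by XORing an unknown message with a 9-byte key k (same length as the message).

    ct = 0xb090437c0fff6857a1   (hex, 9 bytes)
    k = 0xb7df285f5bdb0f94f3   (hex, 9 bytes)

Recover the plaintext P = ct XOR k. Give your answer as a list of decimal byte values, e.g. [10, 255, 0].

[7, 79, 107, 35, 84, 36, 103, 195, 82]

XOR is its own inverse, so applying the key byte-wise gives the result directly.
10110000 ^ 10110111 = 00000111
10010000 ^ 11011111 = 01001111
01000011 ^ 00101000 = 01101011
01111100 ^ 01011111 = 00100011
00001111 ^ 01011011 = 01010100
11111111 ^ 11011011 = 00100100
01101000 ^ 00001111 = 01100111
01010111 ^ 10010100 = 11000011
10100001 ^ 11110011 = 01010010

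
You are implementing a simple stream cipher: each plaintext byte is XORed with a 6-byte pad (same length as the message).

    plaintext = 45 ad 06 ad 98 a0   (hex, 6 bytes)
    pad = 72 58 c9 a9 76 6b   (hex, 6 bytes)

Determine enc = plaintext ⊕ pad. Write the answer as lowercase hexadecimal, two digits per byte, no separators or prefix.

37f5cf04eecb

XOR is its own inverse, so applying the key byte-wise gives the result directly.
45 xor 72 = 37
ad xor 58 = f5
06 xor c9 = cf
ad xor a9 = 04
98 xor 76 = ee
a0 xor 6b = cb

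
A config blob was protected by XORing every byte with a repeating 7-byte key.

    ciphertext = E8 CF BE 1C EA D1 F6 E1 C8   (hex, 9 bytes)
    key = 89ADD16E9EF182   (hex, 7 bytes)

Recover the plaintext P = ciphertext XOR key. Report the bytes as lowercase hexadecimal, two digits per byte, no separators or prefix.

61626f727420746865

The 7-byte key repeats, so the effective keystream is 89 ad d1 6e 9e f1 82 89 ad.
byte 0: e8 ⊕ 89 = 61
byte 1: cf ⊕ ad = 62
byte 2: be ⊕ d1 = 6f
byte 3: 1c ⊕ 6e = 72
byte 4: ea ⊕ 9e = 74
byte 5: d1 ⊕ f1 = 20
byte 6: f6 ⊕ 82 = 74
byte 7: e1 ⊕ 89 = 68
byte 8: c8 ⊕ ad = 65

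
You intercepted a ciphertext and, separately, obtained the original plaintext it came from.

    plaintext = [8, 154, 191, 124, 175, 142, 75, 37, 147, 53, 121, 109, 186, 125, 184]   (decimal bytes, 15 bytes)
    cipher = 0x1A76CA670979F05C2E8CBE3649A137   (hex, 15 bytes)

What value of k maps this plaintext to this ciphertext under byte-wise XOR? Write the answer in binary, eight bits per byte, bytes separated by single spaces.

Since cipher = plaintext ⊕ k, XORing both sides with plaintext gives k = plaintext ⊕ cipher.
byte 0: 00001000 ^ 00011010 = 00010010
byte 1: 10011010 ^ 01110110 = 11101100
byte 2: 10111111 ^ 11001010 = 01110101
byte 3: 01111100 ^ 01100111 = 00011011
byte 4: 10101111 ^ 00001001 = 10100110
byte 5: 10001110 ^ 01111001 = 11110111
byte 6: 01001011 ^ 11110000 = 10111011
byte 7: 00100101 ^ 01011100 = 01111001
byte 8: 10010011 ^ 00101110 = 10111101
byte 9: 00110101 ^ 10001100 = 10111001
byte 10: 01111001 ^ 10111110 = 11000111
byte 11: 01101101 ^ 00110110 = 01011011
byte 12: 10111010 ^ 01001001 = 11110011
byte 13: 01111101 ^ 10100001 = 11011100
byte 14: 10111000 ^ 00110111 = 10001111

00010010 11101100 01110101 00011011 10100110 11110111 10111011 01111001 10111101 10111001 11000111 01011011 11110011 11011100 10001111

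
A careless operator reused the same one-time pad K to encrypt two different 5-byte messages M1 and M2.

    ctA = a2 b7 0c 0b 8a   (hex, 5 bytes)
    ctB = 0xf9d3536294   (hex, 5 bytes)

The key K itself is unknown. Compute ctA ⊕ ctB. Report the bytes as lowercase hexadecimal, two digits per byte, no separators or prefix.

ctA ⊕ ctB = (M1 ⊕ K) ⊕ (M2 ⊕ K) = M1 ⊕ M2 — the shared key cancels under XOR.
byte 0: 10100010 xor 11111001 = 01011011
byte 1: 10110111 xor 11010011 = 01100100
byte 2: 00001100 xor 01010011 = 01011111
byte 3: 00001011 xor 01100010 = 01101001
byte 4: 10001010 xor 10010100 = 00011110

5b645f691e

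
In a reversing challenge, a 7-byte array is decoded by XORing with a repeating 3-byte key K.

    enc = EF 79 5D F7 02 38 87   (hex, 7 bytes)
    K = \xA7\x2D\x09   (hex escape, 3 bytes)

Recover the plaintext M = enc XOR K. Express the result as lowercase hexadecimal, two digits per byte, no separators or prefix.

485454502f3120

The 3-byte key repeats, so the effective keystream is a7 2d 09 a7 2d 09 a7.
byte 0: ef xor a7 = 48
byte 1: 79 xor 2d = 54
byte 2: 5d xor 09 = 54
byte 3: f7 xor a7 = 50
byte 4: 02 xor 2d = 2f
byte 5: 38 xor 09 = 31
byte 6: 87 xor a7 = 20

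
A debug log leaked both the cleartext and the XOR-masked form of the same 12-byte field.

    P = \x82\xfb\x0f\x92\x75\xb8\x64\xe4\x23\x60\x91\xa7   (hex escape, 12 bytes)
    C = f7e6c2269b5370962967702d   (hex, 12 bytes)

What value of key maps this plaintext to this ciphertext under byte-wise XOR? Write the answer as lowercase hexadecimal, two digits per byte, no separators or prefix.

751dcdb4eeeb14720a07e18a

Since C = P ⊕ key, XORing both sides with P gives key = P ⊕ C.
82 XOR f7 = 75
fb XOR e6 = 1d
0f XOR c2 = cd
92 XOR 26 = b4
75 XOR 9b = ee
b8 XOR 53 = eb
64 XOR 70 = 14
e4 XOR 96 = 72
23 XOR 29 = 0a
60 XOR 67 = 07
91 XOR 70 = e1
a7 XOR 2d = 8a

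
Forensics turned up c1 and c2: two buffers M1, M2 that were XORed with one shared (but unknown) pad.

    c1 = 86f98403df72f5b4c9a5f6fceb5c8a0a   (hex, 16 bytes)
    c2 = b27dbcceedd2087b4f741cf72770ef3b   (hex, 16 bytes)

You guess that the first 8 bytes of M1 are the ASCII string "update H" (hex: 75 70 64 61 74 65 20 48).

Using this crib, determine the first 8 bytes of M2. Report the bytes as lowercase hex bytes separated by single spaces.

First, c1 ⊕ c2 = (M1 ⊕ K) ⊕ (M2 ⊕ K) = M1 ⊕ M2, so the key drops out. Then M2 = (M1 ⊕ M2) ⊕ M1 over the first 8 bytes.
byte 0: (86 XOR b2) XOR 75 = 34 XOR 75 = 41
byte 1: (f9 XOR 7d) XOR 70 = 84 XOR 70 = f4
byte 2: (84 XOR bc) XOR 64 = 38 XOR 64 = 5c
byte 3: (03 XOR ce) XOR 61 = cd XOR 61 = ac
byte 4: (df XOR ed) XOR 74 = 32 XOR 74 = 46
byte 5: (72 XOR d2) XOR 65 = a0 XOR 65 = c5
byte 6: (f5 XOR 08) XOR 20 = fd XOR 20 = dd
byte 7: (b4 XOR 7b) XOR 48 = cf XOR 48 = 87

41 f4 5c ac 46 c5 dd 87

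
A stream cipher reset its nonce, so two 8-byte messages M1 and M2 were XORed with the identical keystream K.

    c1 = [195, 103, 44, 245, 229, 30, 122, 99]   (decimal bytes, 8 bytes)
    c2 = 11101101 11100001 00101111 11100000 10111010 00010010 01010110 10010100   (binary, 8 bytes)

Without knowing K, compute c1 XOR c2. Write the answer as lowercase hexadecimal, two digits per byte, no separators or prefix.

c1 ⊕ c2 = (M1 ⊕ K) ⊕ (M2 ⊕ K) = M1 ⊕ M2 — the shared key cancels under XOR.
c3 ^ ed = 2e
67 ^ e1 = 86
2c ^ 2f = 03
f5 ^ e0 = 15
e5 ^ ba = 5f
1e ^ 12 = 0c
7a ^ 56 = 2c
63 ^ 94 = f7

2e8603155f0c2cf7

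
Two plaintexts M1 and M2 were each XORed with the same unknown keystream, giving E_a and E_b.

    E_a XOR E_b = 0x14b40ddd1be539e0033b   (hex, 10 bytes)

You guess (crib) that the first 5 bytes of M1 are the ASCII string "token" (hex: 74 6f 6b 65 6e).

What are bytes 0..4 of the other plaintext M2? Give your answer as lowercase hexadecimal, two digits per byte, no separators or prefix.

60db66b875

Since E_a ⊕ E_b = M1 ⊕ M2, XORing with the guessed M1 bytes yields the corresponding M2 bytes: M2 = (E_a ⊕ E_b) ⊕ M1.
14 xor 74 = 60
b4 xor 6f = db
0d xor 6b = 66
dd xor 65 = b8
1b xor 6e = 75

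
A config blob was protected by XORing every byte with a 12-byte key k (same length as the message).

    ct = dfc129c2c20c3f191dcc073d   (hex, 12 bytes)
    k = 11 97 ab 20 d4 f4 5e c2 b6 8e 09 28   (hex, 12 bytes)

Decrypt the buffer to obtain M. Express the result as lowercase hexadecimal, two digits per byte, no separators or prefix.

byte 0: df xor 11 = ce
byte 1: c1 xor 97 = 56
byte 2: 29 xor ab = 82
byte 3: c2 xor 20 = e2
byte 4: c2 xor d4 = 16
byte 5: 0c xor f4 = f8
byte 6: 3f xor 5e = 61
byte 7: 19 xor c2 = db
byte 8: 1d xor b6 = ab
byte 9: cc xor 8e = 42
byte 10: 07 xor 09 = 0e
byte 11: 3d xor 28 = 15

ce5682e216f861dbab420e15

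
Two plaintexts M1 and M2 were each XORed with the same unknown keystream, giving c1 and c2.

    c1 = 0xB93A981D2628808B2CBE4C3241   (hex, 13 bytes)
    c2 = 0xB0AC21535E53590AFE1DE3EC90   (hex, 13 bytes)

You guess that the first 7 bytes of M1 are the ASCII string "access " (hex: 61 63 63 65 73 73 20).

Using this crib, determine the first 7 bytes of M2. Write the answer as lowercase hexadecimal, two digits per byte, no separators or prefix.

First, c1 ⊕ c2 = (M1 ⊕ K) ⊕ (M2 ⊕ K) = M1 ⊕ M2, so the key drops out. Then M2 = (M1 ⊕ M2) ⊕ M1 over the first 7 bytes.
byte 0: (b9 ⊕ b0) ⊕ 61 = 09 ⊕ 61 = 68
byte 1: (3a ⊕ ac) ⊕ 63 = 96 ⊕ 63 = f5
byte 2: (98 ⊕ 21) ⊕ 63 = b9 ⊕ 63 = da
byte 3: (1d ⊕ 53) ⊕ 65 = 4e ⊕ 65 = 2b
byte 4: (26 ⊕ 5e) ⊕ 73 = 78 ⊕ 73 = 0b
byte 5: (28 ⊕ 53) ⊕ 73 = 7b ⊕ 73 = 08
byte 6: (80 ⊕ 59) ⊕ 20 = d9 ⊕ 20 = f9

68f5da2b0b08f9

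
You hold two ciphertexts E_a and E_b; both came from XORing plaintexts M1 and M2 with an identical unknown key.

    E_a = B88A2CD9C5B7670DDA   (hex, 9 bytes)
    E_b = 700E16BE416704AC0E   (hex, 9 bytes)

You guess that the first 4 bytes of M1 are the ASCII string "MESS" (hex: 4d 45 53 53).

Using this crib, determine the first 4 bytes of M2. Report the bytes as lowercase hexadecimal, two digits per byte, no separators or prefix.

First, E_a ⊕ E_b = (M1 ⊕ K) ⊕ (M2 ⊕ K) = M1 ⊕ M2, so the key drops out. Then M2 = (M1 ⊕ M2) ⊕ M1 over the first 4 bytes.
byte 0: (b8 ^ 70) ^ 4d = c8 ^ 4d = 85
byte 1: (8a ^ 0e) ^ 45 = 84 ^ 45 = c1
byte 2: (2c ^ 16) ^ 53 = 3a ^ 53 = 69
byte 3: (d9 ^ be) ^ 53 = 67 ^ 53 = 34

85c16934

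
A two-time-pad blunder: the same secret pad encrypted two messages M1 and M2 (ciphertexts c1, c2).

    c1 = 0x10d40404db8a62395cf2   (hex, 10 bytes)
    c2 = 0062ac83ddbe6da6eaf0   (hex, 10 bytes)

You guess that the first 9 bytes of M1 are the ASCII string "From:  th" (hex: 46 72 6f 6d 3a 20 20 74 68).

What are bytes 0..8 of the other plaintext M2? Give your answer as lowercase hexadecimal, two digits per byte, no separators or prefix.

56c4c7ea3c142febde

First, c1 ⊕ c2 = (M1 ⊕ K) ⊕ (M2 ⊕ K) = M1 ⊕ M2, so the key drops out. Then M2 = (M1 ⊕ M2) ⊕ M1 over the first 9 bytes.
byte 0: (10 xor 00) xor 46 = 10 xor 46 = 56
byte 1: (d4 xor 62) xor 72 = b6 xor 72 = c4
byte 2: (04 xor ac) xor 6f = a8 xor 6f = c7
byte 3: (04 xor 83) xor 6d = 87 xor 6d = ea
byte 4: (db xor dd) xor 3a = 06 xor 3a = 3c
byte 5: (8a xor be) xor 20 = 34 xor 20 = 14
byte 6: (62 xor 6d) xor 20 = 0f xor 20 = 2f
byte 7: (39 xor a6) xor 74 = 9f xor 74 = eb
byte 8: (5c xor ea) xor 68 = b6 xor 68 = de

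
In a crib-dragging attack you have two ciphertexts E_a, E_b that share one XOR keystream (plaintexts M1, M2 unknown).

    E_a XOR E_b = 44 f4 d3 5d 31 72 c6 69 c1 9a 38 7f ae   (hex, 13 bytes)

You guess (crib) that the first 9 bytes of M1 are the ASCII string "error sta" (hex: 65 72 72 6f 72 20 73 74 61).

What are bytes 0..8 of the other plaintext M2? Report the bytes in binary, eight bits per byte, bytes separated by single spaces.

00100001 10000110 10100001 00110010 01000011 01010010 10110101 00011101 10100000

Since E_a ⊕ E_b = M1 ⊕ M2, XORing with the guessed M1 bytes yields the corresponding M2 bytes: M2 = (E_a ⊕ E_b) ⊕ M1.
 68 xor 101 =  33
244 xor 114 = 134
211 xor 114 = 161
 93 xor 111 =  50
 49 xor 114 =  67
114 xor  32 =  82
198 xor 115 = 181
105 xor 116 =  29
193 xor  97 = 160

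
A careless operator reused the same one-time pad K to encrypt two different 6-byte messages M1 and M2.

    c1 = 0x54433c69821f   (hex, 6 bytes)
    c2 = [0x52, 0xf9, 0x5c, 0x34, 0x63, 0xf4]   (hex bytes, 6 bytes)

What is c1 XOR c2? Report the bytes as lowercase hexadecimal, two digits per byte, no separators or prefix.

c1 ⊕ c2 = (M1 ⊕ K) ⊕ (M2 ⊕ K) = M1 ⊕ M2 — the shared key cancels under XOR.
01010100 XOR 01010010 = 00000110
01000011 XOR 11111001 = 10111010
00111100 XOR 01011100 = 01100000
01101001 XOR 00110100 = 01011101
10000010 XOR 01100011 = 11100001
00011111 XOR 11110100 = 11101011

06ba605de1eb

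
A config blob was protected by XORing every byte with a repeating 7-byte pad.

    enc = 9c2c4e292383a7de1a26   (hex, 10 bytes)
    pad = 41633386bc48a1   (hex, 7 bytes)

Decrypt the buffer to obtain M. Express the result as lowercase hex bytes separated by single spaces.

The 7-byte key repeats, so the effective keystream is 41 63 33 86 bc 48 a1 41 63 33.
byte 0: 10011100 ⊕ 01000001 = 11011101
byte 1: 00101100 ⊕ 01100011 = 01001111
byte 2: 01001110 ⊕ 00110011 = 01111101
byte 3: 00101001 ⊕ 10000110 = 10101111
byte 4: 00100011 ⊕ 10111100 = 10011111
byte 5: 10000011 ⊕ 01001000 = 11001011
byte 6: 10100111 ⊕ 10100001 = 00000110
byte 7: 11011110 ⊕ 01000001 = 10011111
byte 8: 00011010 ⊕ 01100011 = 01111001
byte 9: 00100110 ⊕ 00110011 = 00010101

dd 4f 7d af 9f cb 06 9f 79 15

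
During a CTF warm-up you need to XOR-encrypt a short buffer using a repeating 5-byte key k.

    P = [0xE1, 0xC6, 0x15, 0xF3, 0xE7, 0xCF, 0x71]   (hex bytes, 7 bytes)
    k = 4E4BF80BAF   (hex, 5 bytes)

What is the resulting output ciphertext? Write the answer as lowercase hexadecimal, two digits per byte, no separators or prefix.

The 5-byte key repeats, so the effective keystream is 4e 4b f8 0b af 4e 4b.
byte 0: 225 ⊕  78 = 175
byte 1: 198 ⊕  75 = 141
byte 2:  21 ⊕ 248 = 237
byte 3: 243 ⊕  11 = 248
byte 4: 231 ⊕ 175 =  72
byte 5: 207 ⊕  78 = 129
byte 6: 113 ⊕  75 =  58

af8dedf848813a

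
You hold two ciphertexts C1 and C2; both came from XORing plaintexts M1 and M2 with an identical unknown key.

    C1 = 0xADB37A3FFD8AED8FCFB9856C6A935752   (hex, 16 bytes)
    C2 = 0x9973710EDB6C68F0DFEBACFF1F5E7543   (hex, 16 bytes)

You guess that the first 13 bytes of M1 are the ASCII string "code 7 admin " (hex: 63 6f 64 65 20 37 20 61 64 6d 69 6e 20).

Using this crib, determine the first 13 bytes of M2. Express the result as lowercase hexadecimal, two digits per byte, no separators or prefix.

First, C1 ⊕ C2 = (M1 ⊕ K) ⊕ (M2 ⊕ K) = M1 ⊕ M2, so the key drops out. Then M2 = (M1 ⊕ M2) ⊕ M1 over the first 13 bytes.
byte 0: (ad XOR 99) XOR 63 = 34 XOR 63 = 57
byte 1: (b3 XOR 73) XOR 6f = c0 XOR 6f = af
byte 2: (7a XOR 71) XOR 64 = 0b XOR 64 = 6f
byte 3: (3f XOR 0e) XOR 65 = 31 XOR 65 = 54
byte 4: (fd XOR db) XOR 20 = 26 XOR 20 = 06
byte 5: (8a XOR 6c) XOR 37 = e6 XOR 37 = d1
byte 6: (ed XOR 68) XOR 20 = 85 XOR 20 = a5
byte 7: (8f XOR f0) XOR 61 = 7f XOR 61 = 1e
byte 8: (cf XOR df) XOR 64 = 10 XOR 64 = 74
byte 9: (b9 XOR eb) XOR 6d = 52 XOR 6d = 3f
byte 10: (85 XOR ac) XOR 69 = 29 XOR 69 = 40
byte 11: (6c XOR ff) XOR 6e = 93 XOR 6e = fd
byte 12: (6a XOR 1f) XOR 20 = 75 XOR 20 = 55

57af6f5406d1a51e743f40fd55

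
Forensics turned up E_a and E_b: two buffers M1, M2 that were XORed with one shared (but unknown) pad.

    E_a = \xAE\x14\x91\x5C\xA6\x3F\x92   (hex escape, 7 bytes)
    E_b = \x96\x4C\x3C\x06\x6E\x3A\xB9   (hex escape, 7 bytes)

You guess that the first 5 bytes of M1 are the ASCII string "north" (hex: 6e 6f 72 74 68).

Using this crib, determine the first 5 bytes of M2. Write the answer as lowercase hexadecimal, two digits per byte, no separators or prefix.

5637df2ea0

First, E_a ⊕ E_b = (M1 ⊕ K) ⊕ (M2 ⊕ K) = M1 ⊕ M2, so the key drops out. Then M2 = (M1 ⊕ M2) ⊕ M1 over the first 5 bytes.
byte 0: (ae xor 96) xor 6e = 38 xor 6e = 56
byte 1: (14 xor 4c) xor 6f = 58 xor 6f = 37
byte 2: (91 xor 3c) xor 72 = ad xor 72 = df
byte 3: (5c xor 06) xor 74 = 5a xor 74 = 2e
byte 4: (a6 xor 6e) xor 68 = c8 xor 68 = a0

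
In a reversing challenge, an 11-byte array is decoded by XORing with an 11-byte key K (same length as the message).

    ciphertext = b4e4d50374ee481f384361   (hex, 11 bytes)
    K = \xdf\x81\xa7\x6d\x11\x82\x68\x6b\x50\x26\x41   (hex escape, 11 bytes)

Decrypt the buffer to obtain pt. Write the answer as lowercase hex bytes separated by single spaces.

6b 65 72 6e 65 6c 20 74 68 65 20

10110100 xor 11011111 = 01101011
11100100 xor 10000001 = 01100101
11010101 xor 10100111 = 01110010
00000011 xor 01101101 = 01101110
01110100 xor 00010001 = 01100101
11101110 xor 10000010 = 01101100
01001000 xor 01101000 = 00100000
00011111 xor 01101011 = 01110100
00111000 xor 01010000 = 01101000
01000011 xor 00100110 = 01100101
01100001 xor 01000001 = 00100000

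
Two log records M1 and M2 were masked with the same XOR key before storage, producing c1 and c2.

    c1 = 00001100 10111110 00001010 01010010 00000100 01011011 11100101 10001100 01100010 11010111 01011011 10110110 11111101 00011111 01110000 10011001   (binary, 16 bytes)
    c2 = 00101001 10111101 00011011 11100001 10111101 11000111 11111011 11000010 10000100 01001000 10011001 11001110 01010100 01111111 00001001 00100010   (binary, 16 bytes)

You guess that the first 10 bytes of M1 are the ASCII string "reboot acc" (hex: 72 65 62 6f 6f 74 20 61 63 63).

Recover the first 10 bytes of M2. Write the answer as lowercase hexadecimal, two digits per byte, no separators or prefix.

First, c1 ⊕ c2 = (M1 ⊕ K) ⊕ (M2 ⊕ K) = M1 ⊕ M2, so the key drops out. Then M2 = (M1 ⊕ M2) ⊕ M1 over the first 10 bytes.
byte 0: (0c ⊕ 29) ⊕ 72 = 25 ⊕ 72 = 57
byte 1: (be ⊕ bd) ⊕ 65 = 03 ⊕ 65 = 66
byte 2: (0a ⊕ 1b) ⊕ 62 = 11 ⊕ 62 = 73
byte 3: (52 ⊕ e1) ⊕ 6f = b3 ⊕ 6f = dc
byte 4: (04 ⊕ bd) ⊕ 6f = b9 ⊕ 6f = d6
byte 5: (5b ⊕ c7) ⊕ 74 = 9c ⊕ 74 = e8
byte 6: (e5 ⊕ fb) ⊕ 20 = 1e ⊕ 20 = 3e
byte 7: (8c ⊕ c2) ⊕ 61 = 4e ⊕ 61 = 2f
byte 8: (62 ⊕ 84) ⊕ 63 = e6 ⊕ 63 = 85
byte 9: (d7 ⊕ 48) ⊕ 63 = 9f ⊕ 63 = fc

576673dcd6e83e2f85fc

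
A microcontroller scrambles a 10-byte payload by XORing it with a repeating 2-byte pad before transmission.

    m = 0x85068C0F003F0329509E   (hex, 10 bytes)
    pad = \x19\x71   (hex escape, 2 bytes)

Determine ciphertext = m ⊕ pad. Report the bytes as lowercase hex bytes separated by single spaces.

9c 77 95 7e 19 4e 1a 58 49 ef

The 2-byte key repeats, so the effective keystream is 19 71 19 71 19 71 19 71 19 71.
byte 0: 85 XOR 19 = 9c
byte 1: 06 XOR 71 = 77
byte 2: 8c XOR 19 = 95
byte 3: 0f XOR 71 = 7e
byte 4: 00 XOR 19 = 19
byte 5: 3f XOR 71 = 4e
byte 6: 03 XOR 19 = 1a
byte 7: 29 XOR 71 = 58
byte 8: 50 XOR 19 = 49
byte 9: 9e XOR 71 = ef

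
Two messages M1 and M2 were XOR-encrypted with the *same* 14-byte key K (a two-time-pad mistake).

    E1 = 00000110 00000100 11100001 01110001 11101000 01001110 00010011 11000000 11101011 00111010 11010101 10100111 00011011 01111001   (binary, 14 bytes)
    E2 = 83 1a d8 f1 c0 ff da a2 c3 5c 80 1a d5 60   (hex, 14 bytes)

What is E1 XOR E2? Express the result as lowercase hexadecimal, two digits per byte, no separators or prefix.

851e398028b1c962286655bdce19

E1 ⊕ E2 = (M1 ⊕ K) ⊕ (M2 ⊕ K) = M1 ⊕ M2 — the shared key cancels under XOR.
06 xor 83 = 85
04 xor 1a = 1e
e1 xor d8 = 39
71 xor f1 = 80
e8 xor c0 = 28
4e xor ff = b1
13 xor da = c9
c0 xor a2 = 62
eb xor c3 = 28
3a xor 5c = 66
d5 xor 80 = 55
a7 xor 1a = bd
1b xor d5 = ce
79 xor 60 = 19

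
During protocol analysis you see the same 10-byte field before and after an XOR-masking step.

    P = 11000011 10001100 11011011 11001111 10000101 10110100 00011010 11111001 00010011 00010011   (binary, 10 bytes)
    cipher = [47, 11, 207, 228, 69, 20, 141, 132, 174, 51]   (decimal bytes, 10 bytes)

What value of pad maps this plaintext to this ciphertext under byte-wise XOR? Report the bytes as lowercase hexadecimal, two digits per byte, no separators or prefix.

Since cipher = P ⊕ pad, XORing both sides with P gives pad = P ⊕ cipher.
c3 xor 2f = ec
8c xor 0b = 87
db xor cf = 14
cf xor e4 = 2b
85 xor 45 = c0
b4 xor 14 = a0
1a xor 8d = 97
f9 xor 84 = 7d
13 xor ae = bd
13 xor 33 = 20

ec87142bc0a0977dbd20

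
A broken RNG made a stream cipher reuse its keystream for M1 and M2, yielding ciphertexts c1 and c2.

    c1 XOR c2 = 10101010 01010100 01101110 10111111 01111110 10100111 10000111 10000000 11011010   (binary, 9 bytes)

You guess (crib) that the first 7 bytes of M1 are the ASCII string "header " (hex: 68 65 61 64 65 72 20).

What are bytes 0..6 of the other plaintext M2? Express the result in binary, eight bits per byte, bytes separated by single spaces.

11000010 00110001 00001111 11011011 00011011 11010101 10100111

Since c1 ⊕ c2 = M1 ⊕ M2, XORing with the guessed M1 bytes yields the corresponding M2 bytes: M2 = (c1 ⊕ c2) ⊕ M1.
aa ^ 68 = c2
54 ^ 65 = 31
6e ^ 61 = 0f
bf ^ 64 = db
7e ^ 65 = 1b
a7 ^ 72 = d5
87 ^ 20 = a7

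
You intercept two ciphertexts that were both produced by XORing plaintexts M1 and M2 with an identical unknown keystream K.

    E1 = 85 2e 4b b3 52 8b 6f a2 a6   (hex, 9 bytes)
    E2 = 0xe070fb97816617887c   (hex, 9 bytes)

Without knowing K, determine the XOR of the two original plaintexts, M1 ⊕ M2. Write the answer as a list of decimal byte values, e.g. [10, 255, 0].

[101, 94, 176, 36, 211, 237, 120, 42, 218]

E1 ⊕ E2 = (M1 ⊕ K) ⊕ (M2 ⊕ K) = M1 ⊕ M2 — the shared key cancels under XOR.
85 xor e0 = 65
2e xor 70 = 5e
4b xor fb = b0
b3 xor 97 = 24
52 xor 81 = d3
8b xor 66 = ed
6f xor 17 = 78
a2 xor 88 = 2a
a6 xor 7c = da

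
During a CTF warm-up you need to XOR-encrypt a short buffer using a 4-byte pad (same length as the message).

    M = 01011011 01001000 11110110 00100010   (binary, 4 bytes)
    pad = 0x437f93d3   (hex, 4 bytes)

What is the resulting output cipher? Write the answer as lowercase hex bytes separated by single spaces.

18 37 65 f1

5b ^ 43 = 18
48 ^ 7f = 37
f6 ^ 93 = 65
22 ^ d3 = f1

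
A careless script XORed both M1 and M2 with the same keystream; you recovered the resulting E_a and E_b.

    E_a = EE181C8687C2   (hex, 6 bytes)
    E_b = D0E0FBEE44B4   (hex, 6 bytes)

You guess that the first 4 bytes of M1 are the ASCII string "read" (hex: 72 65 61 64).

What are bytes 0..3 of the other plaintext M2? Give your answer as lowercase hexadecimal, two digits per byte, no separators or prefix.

4c9d860c

First, E_a ⊕ E_b = (M1 ⊕ K) ⊕ (M2 ⊕ K) = M1 ⊕ M2, so the key drops out. Then M2 = (M1 ⊕ M2) ⊕ M1 over the first 4 bytes.
byte 0: (ee ⊕ d0) ⊕ 72 = 3e ⊕ 72 = 4c
byte 1: (18 ⊕ e0) ⊕ 65 = f8 ⊕ 65 = 9d
byte 2: (1c ⊕ fb) ⊕ 61 = e7 ⊕ 61 = 86
byte 3: (86 ⊕ ee) ⊕ 64 = 68 ⊕ 64 = 0c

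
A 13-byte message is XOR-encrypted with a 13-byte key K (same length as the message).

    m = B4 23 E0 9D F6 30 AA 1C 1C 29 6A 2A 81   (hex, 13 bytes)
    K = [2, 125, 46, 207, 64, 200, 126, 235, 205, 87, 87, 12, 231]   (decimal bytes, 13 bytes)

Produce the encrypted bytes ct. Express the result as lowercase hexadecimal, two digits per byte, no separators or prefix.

b65ece52b6f8d4f7d17e3d2666

byte 0: b4 ⊕ 02 = b6
byte 1: 23 ⊕ 7d = 5e
byte 2: e0 ⊕ 2e = ce
byte 3: 9d ⊕ cf = 52
byte 4: f6 ⊕ 40 = b6
byte 5: 30 ⊕ c8 = f8
byte 6: aa ⊕ 7e = d4
byte 7: 1c ⊕ eb = f7
byte 8: 1c ⊕ cd = d1
byte 9: 29 ⊕ 57 = 7e
byte 10: 6a ⊕ 57 = 3d
byte 11: 2a ⊕ 0c = 26
byte 12: 81 ⊕ e7 = 66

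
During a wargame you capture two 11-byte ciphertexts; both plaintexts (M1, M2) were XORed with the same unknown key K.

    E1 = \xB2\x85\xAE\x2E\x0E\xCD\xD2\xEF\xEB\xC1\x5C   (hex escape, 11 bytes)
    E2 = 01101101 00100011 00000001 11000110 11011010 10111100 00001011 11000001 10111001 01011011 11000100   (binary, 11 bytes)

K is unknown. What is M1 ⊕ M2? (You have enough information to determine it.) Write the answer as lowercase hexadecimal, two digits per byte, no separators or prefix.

dfa6afe8d471d92e529a98

E1 ⊕ E2 = (M1 ⊕ K) ⊕ (M2 ⊕ K) = M1 ⊕ M2 — the shared key cancels under XOR.
b2 ^ 6d = df
85 ^ 23 = a6
ae ^ 01 = af
2e ^ c6 = e8
0e ^ da = d4
cd ^ bc = 71
d2 ^ 0b = d9
ef ^ c1 = 2e
eb ^ b9 = 52
c1 ^ 5b = 9a
5c ^ c4 = 98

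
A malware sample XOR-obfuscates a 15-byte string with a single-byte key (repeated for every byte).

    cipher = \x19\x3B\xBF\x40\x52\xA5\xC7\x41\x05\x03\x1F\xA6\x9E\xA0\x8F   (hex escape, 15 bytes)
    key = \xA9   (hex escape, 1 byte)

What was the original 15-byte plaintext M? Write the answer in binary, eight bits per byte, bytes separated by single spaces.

10110000 10010010 00010110 11101001 11111011 00001100 01101110 11101000 10101100 10101010 10110110 00001111 00110111 00001001 00100110

The 1-byte key repeats, so the effective keystream is a9 a9 a9 a9 a9 a9 a9 a9 a9 a9 a9 a9 a9 a9 a9.
byte 0:  25 xor 169 = 176
byte 1:  59 xor 169 = 146
byte 2: 191 xor 169 =  22
byte 3:  64 xor 169 = 233
byte 4:  82 xor 169 = 251
byte 5: 165 xor 169 =  12
byte 6: 199 xor 169 = 110
byte 7:  65 xor 169 = 232
byte 8:   5 xor 169 = 172
byte 9:   3 xor 169 = 170
byte 10:  31 xor 169 = 182
byte 11: 166 xor 169 =  15
byte 12: 158 xor 169 =  55
byte 13: 160 xor 169 =   9
byte 14: 143 xor 169 =  38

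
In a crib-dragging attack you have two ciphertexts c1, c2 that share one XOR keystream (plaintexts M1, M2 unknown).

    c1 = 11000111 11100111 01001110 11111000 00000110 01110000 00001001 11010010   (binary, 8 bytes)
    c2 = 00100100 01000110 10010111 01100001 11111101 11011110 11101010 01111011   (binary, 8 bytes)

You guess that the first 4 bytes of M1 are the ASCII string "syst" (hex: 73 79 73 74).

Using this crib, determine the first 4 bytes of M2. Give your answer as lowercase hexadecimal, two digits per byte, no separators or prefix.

First, c1 ⊕ c2 = (M1 ⊕ K) ⊕ (M2 ⊕ K) = M1 ⊕ M2, so the key drops out. Then M2 = (M1 ⊕ M2) ⊕ M1 over the first 4 bytes.
byte 0: (c7 ^ 24) ^ 73 = e3 ^ 73 = 90
byte 1: (e7 ^ 46) ^ 79 = a1 ^ 79 = d8
byte 2: (4e ^ 97) ^ 73 = d9 ^ 73 = aa
byte 3: (f8 ^ 61) ^ 74 = 99 ^ 74 = ed

90d8aaed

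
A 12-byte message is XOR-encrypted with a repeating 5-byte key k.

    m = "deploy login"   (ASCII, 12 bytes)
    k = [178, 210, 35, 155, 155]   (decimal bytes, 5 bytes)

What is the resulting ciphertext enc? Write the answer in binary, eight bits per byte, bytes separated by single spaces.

The 5-byte key repeats, so the effective keystream is b2 d2 23 9b 9b b2 d2 23 9b 9b b2 d2.
byte 0: 01100100 ^ 10110010 = 11010110
byte 1: 01100101 ^ 11010010 = 10110111
byte 2: 01110000 ^ 00100011 = 01010011
byte 3: 01101100 ^ 10011011 = 11110111
byte 4: 01101111 ^ 10011011 = 11110100
byte 5: 01111001 ^ 10110010 = 11001011
byte 6: 00100000 ^ 11010010 = 11110010
byte 7: 01101100 ^ 00100011 = 01001111
byte 8: 01101111 ^ 10011011 = 11110100
byte 9: 01100111 ^ 10011011 = 11111100
byte 10: 01101001 ^ 10110010 = 11011011
byte 11: 01101110 ^ 11010010 = 10111100

11010110 10110111 01010011 11110111 11110100 11001011 11110010 01001111 11110100 11111100 11011011 10111100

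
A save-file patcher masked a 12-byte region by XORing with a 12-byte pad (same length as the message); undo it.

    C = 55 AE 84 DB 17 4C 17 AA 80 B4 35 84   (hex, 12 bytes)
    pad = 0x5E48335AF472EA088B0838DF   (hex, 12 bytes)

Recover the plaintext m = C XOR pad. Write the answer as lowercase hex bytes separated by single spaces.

 85 ⊕  94 =  11
174 ⊕  72 = 230
132 ⊕  51 = 183
219 ⊕  90 = 129
 23 ⊕ 244 = 227
 76 ⊕ 114 =  62
 23 ⊕ 234 = 253
170 ⊕   8 = 162
128 ⊕ 139 =  11
180 ⊕   8 = 188
 53 ⊕  56 =  13
132 ⊕ 223 =  91

0b e6 b7 81 e3 3e fd a2 0b bc 0d 5b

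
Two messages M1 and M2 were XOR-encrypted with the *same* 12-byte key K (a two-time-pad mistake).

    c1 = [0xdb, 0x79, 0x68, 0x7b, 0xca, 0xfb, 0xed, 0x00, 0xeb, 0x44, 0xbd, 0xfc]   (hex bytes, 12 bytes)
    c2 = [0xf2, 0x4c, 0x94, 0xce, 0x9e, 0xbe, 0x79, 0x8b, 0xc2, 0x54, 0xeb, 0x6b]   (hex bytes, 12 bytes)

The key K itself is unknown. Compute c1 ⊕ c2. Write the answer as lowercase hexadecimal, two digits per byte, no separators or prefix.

c1 ⊕ c2 = (M1 ⊕ K) ⊕ (M2 ⊕ K) = M1 ⊕ M2 — the shared key cancels under XOR.
219 XOR 242 =  41
121 XOR  76 =  53
104 XOR 148 = 252
123 XOR 206 = 181
202 XOR 158 =  84
251 XOR 190 =  69
237 XOR 121 = 148
  0 XOR 139 = 139
235 XOR 194 =  41
 68 XOR  84 =  16
189 XOR 235 =  86
252 XOR 107 = 151

2935fcb55445948b29105697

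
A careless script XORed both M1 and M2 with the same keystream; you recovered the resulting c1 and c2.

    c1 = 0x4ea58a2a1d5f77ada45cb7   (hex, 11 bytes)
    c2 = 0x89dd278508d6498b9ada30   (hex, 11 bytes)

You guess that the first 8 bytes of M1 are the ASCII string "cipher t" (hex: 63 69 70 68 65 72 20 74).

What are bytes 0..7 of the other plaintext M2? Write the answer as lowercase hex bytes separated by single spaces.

a4 11 dd c7 70 fb 1e 52

First, c1 ⊕ c2 = (M1 ⊕ K) ⊕ (M2 ⊕ K) = M1 ⊕ M2, so the key drops out. Then M2 = (M1 ⊕ M2) ⊕ M1 over the first 8 bytes.
byte 0: (4e ^ 89) ^ 63 = c7 ^ 63 = a4
byte 1: (a5 ^ dd) ^ 69 = 78 ^ 69 = 11
byte 2: (8a ^ 27) ^ 70 = ad ^ 70 = dd
byte 3: (2a ^ 85) ^ 68 = af ^ 68 = c7
byte 4: (1d ^ 08) ^ 65 = 15 ^ 65 = 70
byte 5: (5f ^ d6) ^ 72 = 89 ^ 72 = fb
byte 6: (77 ^ 49) ^ 20 = 3e ^ 20 = 1e
byte 7: (ad ^ 8b) ^ 74 = 26 ^ 74 = 52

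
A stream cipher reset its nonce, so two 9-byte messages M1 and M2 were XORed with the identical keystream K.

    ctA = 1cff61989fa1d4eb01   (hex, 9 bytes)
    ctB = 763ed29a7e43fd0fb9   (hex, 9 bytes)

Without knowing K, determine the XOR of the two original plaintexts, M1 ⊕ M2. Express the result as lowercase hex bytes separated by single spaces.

6a c1 b3 02 e1 e2 29 e4 b8

ctA ⊕ ctB = (M1 ⊕ K) ⊕ (M2 ⊕ K) = M1 ⊕ M2 — the shared key cancels under XOR.
byte 0: 1c xor 76 = 6a
byte 1: ff xor 3e = c1
byte 2: 61 xor d2 = b3
byte 3: 98 xor 9a = 02
byte 4: 9f xor 7e = e1
byte 5: a1 xor 43 = e2
byte 6: d4 xor fd = 29
byte 7: eb xor 0f = e4
byte 8: 01 xor b9 = b8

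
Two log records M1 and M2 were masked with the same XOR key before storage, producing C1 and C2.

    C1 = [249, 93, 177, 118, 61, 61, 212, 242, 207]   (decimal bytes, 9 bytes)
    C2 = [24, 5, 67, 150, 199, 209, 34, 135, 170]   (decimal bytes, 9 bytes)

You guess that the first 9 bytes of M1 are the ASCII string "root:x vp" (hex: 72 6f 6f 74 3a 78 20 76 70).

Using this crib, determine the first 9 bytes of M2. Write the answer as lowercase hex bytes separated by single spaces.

93 37 9d 94 c0 94 d6 03 15

First, C1 ⊕ C2 = (M1 ⊕ K) ⊕ (M2 ⊕ K) = M1 ⊕ M2, so the key drops out. Then M2 = (M1 ⊕ M2) ⊕ M1 over the first 9 bytes.
byte 0: (f9 ⊕ 18) ⊕ 72 = e1 ⊕ 72 = 93
byte 1: (5d ⊕ 05) ⊕ 6f = 58 ⊕ 6f = 37
byte 2: (b1 ⊕ 43) ⊕ 6f = f2 ⊕ 6f = 9d
byte 3: (76 ⊕ 96) ⊕ 74 = e0 ⊕ 74 = 94
byte 4: (3d ⊕ c7) ⊕ 3a = fa ⊕ 3a = c0
byte 5: (3d ⊕ d1) ⊕ 78 = ec ⊕ 78 = 94
byte 6: (d4 ⊕ 22) ⊕ 20 = f6 ⊕ 20 = d6
byte 7: (f2 ⊕ 87) ⊕ 76 = 75 ⊕ 76 = 03
byte 8: (cf ⊕ aa) ⊕ 70 = 65 ⊕ 70 = 15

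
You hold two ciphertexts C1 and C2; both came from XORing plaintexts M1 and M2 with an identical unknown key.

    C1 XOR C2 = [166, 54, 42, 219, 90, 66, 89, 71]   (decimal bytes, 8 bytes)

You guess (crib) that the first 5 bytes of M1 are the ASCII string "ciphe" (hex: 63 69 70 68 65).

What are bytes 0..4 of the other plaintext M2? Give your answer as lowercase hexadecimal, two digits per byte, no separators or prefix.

Since C1 ⊕ C2 = M1 ⊕ M2, XORing with the guessed M1 bytes yields the corresponding M2 bytes: M2 = (C1 ⊕ C2) ⊕ M1.
byte 0: a6 ⊕ 63 = c5
byte 1: 36 ⊕ 69 = 5f
byte 2: 2a ⊕ 70 = 5a
byte 3: db ⊕ 68 = b3
byte 4: 5a ⊕ 65 = 3f

c55f5ab33f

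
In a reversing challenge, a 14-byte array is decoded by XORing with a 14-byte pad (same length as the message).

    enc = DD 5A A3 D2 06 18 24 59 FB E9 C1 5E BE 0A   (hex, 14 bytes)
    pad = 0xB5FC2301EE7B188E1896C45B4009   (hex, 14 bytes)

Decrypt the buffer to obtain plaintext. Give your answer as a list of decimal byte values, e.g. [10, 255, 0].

[104, 166, 128, 211, 232, 99, 60, 215, 227, 127, 5, 5, 254, 3]

byte 0: dd XOR b5 = 68
byte 1: 5a XOR fc = a6
byte 2: a3 XOR 23 = 80
byte 3: d2 XOR 01 = d3
byte 4: 06 XOR ee = e8
byte 5: 18 XOR 7b = 63
byte 6: 24 XOR 18 = 3c
byte 7: 59 XOR 8e = d7
byte 8: fb XOR 18 = e3
byte 9: e9 XOR 96 = 7f
byte 10: c1 XOR c4 = 05
byte 11: 5e XOR 5b = 05
byte 12: be XOR 40 = fe
byte 13: 0a XOR 09 = 03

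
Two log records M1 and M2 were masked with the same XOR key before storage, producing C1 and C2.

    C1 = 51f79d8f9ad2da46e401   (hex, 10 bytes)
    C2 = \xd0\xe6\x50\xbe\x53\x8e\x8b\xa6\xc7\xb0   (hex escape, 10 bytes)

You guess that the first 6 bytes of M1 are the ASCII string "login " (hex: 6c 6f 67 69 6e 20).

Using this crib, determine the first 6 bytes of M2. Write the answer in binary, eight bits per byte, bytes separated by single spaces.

11101101 01111110 10101010 01011000 10100111 01111100

First, C1 ⊕ C2 = (M1 ⊕ K) ⊕ (M2 ⊕ K) = M1 ⊕ M2, so the key drops out. Then M2 = (M1 ⊕ M2) ⊕ M1 over the first 6 bytes.
byte 0: (51 ^ d0) ^ 6c = 81 ^ 6c = ed
byte 1: (f7 ^ e6) ^ 6f = 11 ^ 6f = 7e
byte 2: (9d ^ 50) ^ 67 = cd ^ 67 = aa
byte 3: (8f ^ be) ^ 69 = 31 ^ 69 = 58
byte 4: (9a ^ 53) ^ 6e = c9 ^ 6e = a7
byte 5: (d2 ^ 8e) ^ 20 = 5c ^ 20 = 7c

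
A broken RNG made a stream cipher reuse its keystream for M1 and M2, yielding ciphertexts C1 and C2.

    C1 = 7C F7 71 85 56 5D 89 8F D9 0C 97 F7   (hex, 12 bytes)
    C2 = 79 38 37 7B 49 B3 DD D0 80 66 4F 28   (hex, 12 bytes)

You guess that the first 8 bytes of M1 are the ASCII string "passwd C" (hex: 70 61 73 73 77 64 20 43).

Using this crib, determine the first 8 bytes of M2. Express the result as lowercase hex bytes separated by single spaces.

75 ae 35 8d 68 8a 74 1c

First, C1 ⊕ C2 = (M1 ⊕ K) ⊕ (M2 ⊕ K) = M1 ⊕ M2, so the key drops out. Then M2 = (M1 ⊕ M2) ⊕ M1 over the first 8 bytes.
byte 0: (7c xor 79) xor 70 = 05 xor 70 = 75
byte 1: (f7 xor 38) xor 61 = cf xor 61 = ae
byte 2: (71 xor 37) xor 73 = 46 xor 73 = 35
byte 3: (85 xor 7b) xor 73 = fe xor 73 = 8d
byte 4: (56 xor 49) xor 77 = 1f xor 77 = 68
byte 5: (5d xor b3) xor 64 = ee xor 64 = 8a
byte 6: (89 xor dd) xor 20 = 54 xor 20 = 74
byte 7: (8f xor d0) xor 43 = 5f xor 43 = 1c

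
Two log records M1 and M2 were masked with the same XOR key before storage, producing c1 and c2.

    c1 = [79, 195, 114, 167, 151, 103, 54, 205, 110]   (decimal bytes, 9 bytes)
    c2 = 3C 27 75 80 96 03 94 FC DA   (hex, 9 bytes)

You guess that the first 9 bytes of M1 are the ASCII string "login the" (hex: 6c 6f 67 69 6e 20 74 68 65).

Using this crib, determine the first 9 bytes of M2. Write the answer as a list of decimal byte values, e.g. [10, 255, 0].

[31, 139, 96, 78, 111, 68, 214, 89, 209]

First, c1 ⊕ c2 = (M1 ⊕ K) ⊕ (M2 ⊕ K) = M1 ⊕ M2, so the key drops out. Then M2 = (M1 ⊕ M2) ⊕ M1 over the first 9 bytes.
byte 0: (4f ^ 3c) ^ 6c = 73 ^ 6c = 1f
byte 1: (c3 ^ 27) ^ 6f = e4 ^ 6f = 8b
byte 2: (72 ^ 75) ^ 67 = 07 ^ 67 = 60
byte 3: (a7 ^ 80) ^ 69 = 27 ^ 69 = 4e
byte 4: (97 ^ 96) ^ 6e = 01 ^ 6e = 6f
byte 5: (67 ^ 03) ^ 20 = 64 ^ 20 = 44
byte 6: (36 ^ 94) ^ 74 = a2 ^ 74 = d6
byte 7: (cd ^ fc) ^ 68 = 31 ^ 68 = 59
byte 8: (6e ^ da) ^ 65 = b4 ^ 65 = d1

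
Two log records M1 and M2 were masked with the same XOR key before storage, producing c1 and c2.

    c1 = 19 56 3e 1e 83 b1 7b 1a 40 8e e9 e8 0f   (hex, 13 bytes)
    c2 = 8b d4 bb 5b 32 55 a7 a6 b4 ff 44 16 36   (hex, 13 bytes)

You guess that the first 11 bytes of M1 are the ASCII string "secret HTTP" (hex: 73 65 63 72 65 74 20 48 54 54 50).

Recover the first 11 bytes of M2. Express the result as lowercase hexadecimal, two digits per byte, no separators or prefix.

First, c1 ⊕ c2 = (M1 ⊕ K) ⊕ (M2 ⊕ K) = M1 ⊕ M2, so the key drops out. Then M2 = (M1 ⊕ M2) ⊕ M1 over the first 11 bytes.
byte 0: (19 xor 8b) xor 73 = 92 xor 73 = e1
byte 1: (56 xor d4) xor 65 = 82 xor 65 = e7
byte 2: (3e xor bb) xor 63 = 85 xor 63 = e6
byte 3: (1e xor 5b) xor 72 = 45 xor 72 = 37
byte 4: (83 xor 32) xor 65 = b1 xor 65 = d4
byte 5: (b1 xor 55) xor 74 = e4 xor 74 = 90
byte 6: (7b xor a7) xor 20 = dc xor 20 = fc
byte 7: (1a xor a6) xor 48 = bc xor 48 = f4
byte 8: (40 xor b4) xor 54 = f4 xor 54 = a0
byte 9: (8e xor ff) xor 54 = 71 xor 54 = 25
byte 10: (e9 xor 44) xor 50 = ad xor 50 = fd

e1e7e637d490fcf4a025fd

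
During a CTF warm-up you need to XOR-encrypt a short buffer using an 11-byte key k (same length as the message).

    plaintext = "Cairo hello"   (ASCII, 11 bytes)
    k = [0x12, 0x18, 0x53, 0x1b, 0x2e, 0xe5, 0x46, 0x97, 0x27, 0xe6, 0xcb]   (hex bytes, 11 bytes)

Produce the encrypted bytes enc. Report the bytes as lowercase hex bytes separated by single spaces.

51 79 3a 69 41 c5 2e f2 4b 8a a4

XOR is its own inverse, so applying the key byte-wise gives the result directly.
43 XOR 12 = 51
61 XOR 18 = 79
69 XOR 53 = 3a
72 XOR 1b = 69
6f XOR 2e = 41
20 XOR e5 = c5
68 XOR 46 = 2e
65 XOR 97 = f2
6c XOR 27 = 4b
6c XOR e6 = 8a
6f XOR cb = a4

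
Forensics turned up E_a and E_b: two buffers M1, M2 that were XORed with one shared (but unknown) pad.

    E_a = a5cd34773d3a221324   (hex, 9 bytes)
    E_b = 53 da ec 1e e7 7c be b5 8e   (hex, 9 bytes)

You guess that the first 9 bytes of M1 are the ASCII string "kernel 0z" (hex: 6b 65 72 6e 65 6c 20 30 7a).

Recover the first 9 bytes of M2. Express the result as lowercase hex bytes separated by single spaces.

First, E_a ⊕ E_b = (M1 ⊕ K) ⊕ (M2 ⊕ K) = M1 ⊕ M2, so the key drops out. Then M2 = (M1 ⊕ M2) ⊕ M1 over the first 9 bytes.
byte 0: (a5 XOR 53) XOR 6b = f6 XOR 6b = 9d
byte 1: (cd XOR da) XOR 65 = 17 XOR 65 = 72
byte 2: (34 XOR ec) XOR 72 = d8 XOR 72 = aa
byte 3: (77 XOR 1e) XOR 6e = 69 XOR 6e = 07
byte 4: (3d XOR e7) XOR 65 = da XOR 65 = bf
byte 5: (3a XOR 7c) XOR 6c = 46 XOR 6c = 2a
byte 6: (22 XOR be) XOR 20 = 9c XOR 20 = bc
byte 7: (13 XOR b5) XOR 30 = a6 XOR 30 = 96
byte 8: (24 XOR 8e) XOR 7a = aa XOR 7a = d0

9d 72 aa 07 bf 2a bc 96 d0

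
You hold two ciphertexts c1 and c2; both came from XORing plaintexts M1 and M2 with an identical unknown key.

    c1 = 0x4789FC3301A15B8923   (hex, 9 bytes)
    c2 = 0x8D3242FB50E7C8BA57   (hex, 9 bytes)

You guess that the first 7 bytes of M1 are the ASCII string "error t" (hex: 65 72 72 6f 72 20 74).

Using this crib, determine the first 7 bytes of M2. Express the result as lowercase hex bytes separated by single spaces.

af c9 cc a7 23 66 e7

First, c1 ⊕ c2 = (M1 ⊕ K) ⊕ (M2 ⊕ K) = M1 ⊕ M2, so the key drops out. Then M2 = (M1 ⊕ M2) ⊕ M1 over the first 7 bytes.
byte 0: (47 ^ 8d) ^ 65 = ca ^ 65 = af
byte 1: (89 ^ 32) ^ 72 = bb ^ 72 = c9
byte 2: (fc ^ 42) ^ 72 = be ^ 72 = cc
byte 3: (33 ^ fb) ^ 6f = c8 ^ 6f = a7
byte 4: (01 ^ 50) ^ 72 = 51 ^ 72 = 23
byte 5: (a1 ^ e7) ^ 20 = 46 ^ 20 = 66
byte 6: (5b ^ c8) ^ 74 = 93 ^ 74 = e7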